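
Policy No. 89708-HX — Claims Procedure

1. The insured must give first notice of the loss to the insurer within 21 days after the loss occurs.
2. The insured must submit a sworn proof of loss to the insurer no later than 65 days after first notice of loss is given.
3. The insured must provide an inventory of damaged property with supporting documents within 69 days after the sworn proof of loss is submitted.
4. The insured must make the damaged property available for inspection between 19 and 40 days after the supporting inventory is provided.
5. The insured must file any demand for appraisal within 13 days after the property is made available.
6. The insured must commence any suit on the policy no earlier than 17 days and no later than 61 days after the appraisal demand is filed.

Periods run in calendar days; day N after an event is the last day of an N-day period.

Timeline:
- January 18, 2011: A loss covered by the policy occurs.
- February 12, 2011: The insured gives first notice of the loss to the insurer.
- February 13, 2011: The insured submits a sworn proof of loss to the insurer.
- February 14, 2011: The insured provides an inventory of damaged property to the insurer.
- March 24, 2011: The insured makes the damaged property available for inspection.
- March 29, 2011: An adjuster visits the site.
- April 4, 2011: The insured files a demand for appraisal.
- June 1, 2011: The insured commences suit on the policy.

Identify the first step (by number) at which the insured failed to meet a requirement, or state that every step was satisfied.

Step 1

Step 1 — counting 21 days from January 18, 2011 (when the loss occurs) gives a deadline of February 8, 2011; not done until February 12, 2011, 4 days after the deadline.
Later steps need not be reached.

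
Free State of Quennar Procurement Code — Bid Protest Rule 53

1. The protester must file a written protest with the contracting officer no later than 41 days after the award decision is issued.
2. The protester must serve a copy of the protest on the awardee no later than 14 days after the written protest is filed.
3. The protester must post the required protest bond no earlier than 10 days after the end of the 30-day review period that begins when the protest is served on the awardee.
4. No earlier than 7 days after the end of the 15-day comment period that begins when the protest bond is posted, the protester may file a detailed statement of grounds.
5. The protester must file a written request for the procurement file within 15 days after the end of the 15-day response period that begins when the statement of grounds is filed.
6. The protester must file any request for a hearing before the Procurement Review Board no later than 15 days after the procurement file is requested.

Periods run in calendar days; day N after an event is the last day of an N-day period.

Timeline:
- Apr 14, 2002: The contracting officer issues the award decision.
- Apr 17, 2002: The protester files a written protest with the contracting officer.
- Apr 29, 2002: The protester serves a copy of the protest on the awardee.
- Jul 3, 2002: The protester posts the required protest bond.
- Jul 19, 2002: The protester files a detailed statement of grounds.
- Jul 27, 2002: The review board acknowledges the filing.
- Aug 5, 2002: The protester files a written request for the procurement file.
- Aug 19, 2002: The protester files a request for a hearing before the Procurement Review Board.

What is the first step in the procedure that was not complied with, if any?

Step 4

Step 1: 41 days after Apr 14, 2002 (when the award decision is issued) is May 25, 2002; Apr 17, 2002 is within that limit.
Step 2: 14 days after Apr 17, 2002 (when the written protest is filed) is May 1, 2002; Apr 29, 2002 is within that limit.
Step 3: the earliest permitted date is 10 days after May 29, 2002 (end of the 30-day review period, which began when the protest is served on the awardee on Apr 29, 2002), i.e. Jun 8, 2002; done Jul 3, 2002 — permitted.
Step 4: the earliest permitted date is 7 days after Jul 18, 2002 (end of the 15-day comment period, which began when the protest bond is posted on Jul 3, 2002), i.e. Jul 25, 2002; done Jul 19, 2002 — 6 days too early.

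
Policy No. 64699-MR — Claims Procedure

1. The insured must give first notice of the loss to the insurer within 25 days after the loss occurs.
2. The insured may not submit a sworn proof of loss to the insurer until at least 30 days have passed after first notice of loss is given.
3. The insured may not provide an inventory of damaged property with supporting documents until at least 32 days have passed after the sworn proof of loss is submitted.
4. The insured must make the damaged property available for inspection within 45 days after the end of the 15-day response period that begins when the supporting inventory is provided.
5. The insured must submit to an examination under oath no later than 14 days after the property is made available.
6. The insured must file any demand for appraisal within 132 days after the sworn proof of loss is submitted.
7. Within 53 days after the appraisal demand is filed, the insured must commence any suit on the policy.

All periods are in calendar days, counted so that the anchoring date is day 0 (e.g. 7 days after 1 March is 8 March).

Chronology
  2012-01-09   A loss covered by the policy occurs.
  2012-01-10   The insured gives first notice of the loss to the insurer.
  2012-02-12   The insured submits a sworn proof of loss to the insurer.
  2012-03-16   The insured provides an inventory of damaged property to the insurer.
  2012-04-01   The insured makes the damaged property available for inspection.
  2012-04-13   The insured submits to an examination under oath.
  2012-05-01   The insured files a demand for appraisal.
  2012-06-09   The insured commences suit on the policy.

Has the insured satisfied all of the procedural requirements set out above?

Yes

Step 1 — counting 25 days from 2012-01-09 (when the loss occurs) gives a deadline of 2012-02-03; 2012-01-10 is within that limit.
Step 2 — must wait 30 days from 2012-01-10 (when first notice of loss is given), so not before 2012-02-09; done 2012-02-12, after the minimum wait.
Step 3 — must wait 32 days from 2012-02-12 (when the sworn proof of loss is submitted), so not before 2012-03-15; 2012-03-16 is on or after that date.
Step 4 — counting 45 days from 2012-03-31 (end of the 15-day response period, which began when the supporting inventory is provided on 2012-03-16) gives a deadline of 2012-05-15; completed 2012-04-01, before the deadline.
Step 5 — counting 14 days from 2012-04-01 (when the property is made available) gives a deadline of 2012-04-15; 2012-04-13 is within that limit.
Step 6 — counting 132 days from 2012-02-12 (when the sworn proof of loss is submitted) gives a deadline of 2012-06-23; completed 2012-05-01, before the deadline.
Step 7 — counting 53 days from 2012-05-01 (when the appraisal demand is filed) gives a deadline of 2012-06-23; 2012-06-09 is within that limit.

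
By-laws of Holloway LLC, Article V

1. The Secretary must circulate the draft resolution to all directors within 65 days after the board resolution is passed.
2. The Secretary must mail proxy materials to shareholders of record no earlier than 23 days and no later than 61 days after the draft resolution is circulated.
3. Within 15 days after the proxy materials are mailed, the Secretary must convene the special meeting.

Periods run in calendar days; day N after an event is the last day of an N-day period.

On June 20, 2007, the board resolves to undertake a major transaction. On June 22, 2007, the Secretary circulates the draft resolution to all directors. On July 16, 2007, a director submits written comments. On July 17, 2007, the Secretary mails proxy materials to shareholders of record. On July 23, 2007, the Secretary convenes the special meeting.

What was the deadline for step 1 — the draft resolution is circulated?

August 24, 2007

Step 1 runs from June 20, 2007, when the board resolution is passed. 65 days after June 20, 2007 is August 24, 2007.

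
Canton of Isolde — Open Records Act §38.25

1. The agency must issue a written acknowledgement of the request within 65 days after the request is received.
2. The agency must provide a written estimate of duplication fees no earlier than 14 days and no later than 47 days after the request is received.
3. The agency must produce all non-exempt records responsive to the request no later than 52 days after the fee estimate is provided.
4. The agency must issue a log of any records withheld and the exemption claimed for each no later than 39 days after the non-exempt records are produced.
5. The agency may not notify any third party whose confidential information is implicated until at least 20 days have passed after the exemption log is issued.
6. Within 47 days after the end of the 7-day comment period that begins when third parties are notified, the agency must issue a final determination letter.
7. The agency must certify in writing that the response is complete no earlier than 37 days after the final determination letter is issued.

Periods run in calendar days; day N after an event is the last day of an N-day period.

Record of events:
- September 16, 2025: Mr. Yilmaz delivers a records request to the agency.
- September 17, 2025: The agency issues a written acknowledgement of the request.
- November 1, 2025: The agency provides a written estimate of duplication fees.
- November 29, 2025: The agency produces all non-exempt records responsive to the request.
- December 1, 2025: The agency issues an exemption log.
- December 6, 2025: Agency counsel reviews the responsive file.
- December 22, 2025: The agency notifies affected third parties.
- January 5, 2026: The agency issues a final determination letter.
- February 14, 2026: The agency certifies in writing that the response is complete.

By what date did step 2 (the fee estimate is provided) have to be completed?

November 2, 2025

Step 2 runs from September 16, 2025, when the request is received. The window is 14–47 days after September 16, 2025; it closes on November 2, 2025.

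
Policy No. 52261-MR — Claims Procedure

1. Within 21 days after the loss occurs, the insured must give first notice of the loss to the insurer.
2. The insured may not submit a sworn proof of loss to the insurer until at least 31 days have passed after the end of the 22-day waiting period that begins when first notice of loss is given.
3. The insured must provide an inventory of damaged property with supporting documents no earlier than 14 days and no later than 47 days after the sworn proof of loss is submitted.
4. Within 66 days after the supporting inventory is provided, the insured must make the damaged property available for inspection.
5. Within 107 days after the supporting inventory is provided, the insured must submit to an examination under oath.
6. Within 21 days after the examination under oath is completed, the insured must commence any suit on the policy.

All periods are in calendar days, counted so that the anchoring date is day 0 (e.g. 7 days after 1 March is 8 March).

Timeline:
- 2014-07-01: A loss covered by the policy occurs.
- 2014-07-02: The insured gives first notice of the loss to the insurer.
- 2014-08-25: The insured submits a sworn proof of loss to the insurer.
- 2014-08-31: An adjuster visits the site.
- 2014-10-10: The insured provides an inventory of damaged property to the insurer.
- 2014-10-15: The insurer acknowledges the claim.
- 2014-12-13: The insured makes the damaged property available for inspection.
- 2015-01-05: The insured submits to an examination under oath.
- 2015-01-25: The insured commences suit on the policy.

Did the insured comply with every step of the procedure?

Yes

Step 1 — counting 21 days from 2014-07-01 (when the loss occurs) gives a deadline of 2014-07-22; 2014-07-02 is within that limit.
Step 2 — must wait 31 days from 2014-07-24 (end of the 22-day waiting period, which began when first notice of loss is given on 2014-07-02), so not before 2014-08-24; done 2014-08-25, after the minimum wait.
Step 3 — 14 and 47 days from 2014-08-25 (when the sworn proof of loss is submitted) are 2014-09-08 and 2014-10-11 respectively; done 2014-10-10, which is between those dates.
Step 4 — counting 66 days from 2014-10-10 (when the supporting inventory is provided) gives a deadline of 2014-12-15; done 2014-12-13 — timely.
Step 5 — counting 107 days from 2014-10-10 (when the supporting inventory is provided) gives a deadline of 2015-01-25; completed 2015-01-05, before the deadline.
Step 6 — counting 21 days from 2015-01-05 (when the examination under oath is completed) gives a deadline of 2015-01-26; done 2015-01-25 — timely.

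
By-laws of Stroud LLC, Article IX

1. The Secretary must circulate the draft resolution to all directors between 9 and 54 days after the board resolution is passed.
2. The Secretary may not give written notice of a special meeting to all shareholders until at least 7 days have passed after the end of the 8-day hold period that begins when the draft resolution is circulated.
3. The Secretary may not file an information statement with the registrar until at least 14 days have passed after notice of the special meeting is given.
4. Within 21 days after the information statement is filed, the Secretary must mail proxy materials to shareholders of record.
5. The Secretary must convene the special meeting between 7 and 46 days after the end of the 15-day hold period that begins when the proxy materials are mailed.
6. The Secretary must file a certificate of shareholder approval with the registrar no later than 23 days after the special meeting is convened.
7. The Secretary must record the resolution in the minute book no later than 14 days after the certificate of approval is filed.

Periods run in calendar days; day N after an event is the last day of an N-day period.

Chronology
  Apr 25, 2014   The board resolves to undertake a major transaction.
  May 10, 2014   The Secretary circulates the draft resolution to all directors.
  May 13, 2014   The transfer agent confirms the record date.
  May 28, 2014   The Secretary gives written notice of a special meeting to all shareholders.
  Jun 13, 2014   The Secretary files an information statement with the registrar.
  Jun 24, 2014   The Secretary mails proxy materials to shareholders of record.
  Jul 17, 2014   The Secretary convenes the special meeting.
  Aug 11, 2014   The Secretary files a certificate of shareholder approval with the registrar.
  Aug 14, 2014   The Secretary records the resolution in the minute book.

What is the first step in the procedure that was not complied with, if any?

Step 6

Step 1: the window is 9–54 days after Apr 25, 2014 (when the board resolution is passed), so May 4, 2014 through Jun 18, 2014; May 10, 2014 falls inside that range.
Step 2: the earliest permitted date is 7 days after May 18, 2014 (end of the 8-day hold period, which began when the draft resolution is circulated on May 10, 2014), i.e. May 25, 2014; done May 28, 2014, after the minimum wait.
Step 3: the earliest permitted date is 14 days after May 28, 2014 (when notice of the special meeting is given), i.e. Jun 11, 2014; done Jun 13, 2014 — permitted.
Step 4: 21 days after Jun 13, 2014 (when the information statement is filed) is Jul 4, 2014; done Jun 24, 2014 — timely.
Step 5: the window is 7–46 days after Jul 9, 2014 (end of the 15-day hold period, which began when the proxy materials are mailed on Jun 24, 2014), so Jul 16, 2014 through Aug 24, 2014; Jul 17, 2014 falls inside that range.
Step 6: 23 days after Jul 17, 2014 (when the special meeting is convened) is Aug 9, 2014; not done until Aug 11, 2014, 2 days after the deadline.
The procedure was therefore not followed at step 6.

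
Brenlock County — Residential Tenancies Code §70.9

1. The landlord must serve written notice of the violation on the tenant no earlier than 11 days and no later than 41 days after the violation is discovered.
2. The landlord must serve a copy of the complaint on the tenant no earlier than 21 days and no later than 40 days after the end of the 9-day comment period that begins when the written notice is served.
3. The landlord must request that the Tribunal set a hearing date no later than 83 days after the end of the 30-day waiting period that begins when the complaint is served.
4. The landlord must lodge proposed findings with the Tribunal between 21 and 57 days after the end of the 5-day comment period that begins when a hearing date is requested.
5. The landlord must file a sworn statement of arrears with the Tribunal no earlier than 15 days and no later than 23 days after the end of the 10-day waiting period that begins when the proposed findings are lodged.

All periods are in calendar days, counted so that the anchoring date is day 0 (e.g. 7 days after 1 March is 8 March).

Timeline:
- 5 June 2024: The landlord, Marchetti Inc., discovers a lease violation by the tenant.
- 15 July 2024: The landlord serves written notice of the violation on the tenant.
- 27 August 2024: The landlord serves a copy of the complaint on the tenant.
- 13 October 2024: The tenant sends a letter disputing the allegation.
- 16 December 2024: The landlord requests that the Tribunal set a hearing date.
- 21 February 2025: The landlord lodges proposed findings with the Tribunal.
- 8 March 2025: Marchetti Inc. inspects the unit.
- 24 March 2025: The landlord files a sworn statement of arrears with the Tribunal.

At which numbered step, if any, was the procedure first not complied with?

(1) the permitted window runs from 5 June 2024 + 11 = 16 June 2024 to 5 June 2024 + 41 = 16 July 2024; done 15 July 2024 — within the window.
(2) the permitted window runs from 24 July 2024 + 21 = 14 August 2024 to 24 July 2024 + 40 = 2 September 2024; done 27 August 2024, which is between those dates.
(3) due by 26 September 2024 + 83 days = 18 December 2024; 16 December 2024 is within that limit.
(4) the permitted window runs from 21 December 2024 + 21 = 11 January 2025 to 21 December 2024 + 57 = 16 February 2025; 21 February 2025 is 5 days past the end of the window.
That is the first point of non-compliance.

Step 4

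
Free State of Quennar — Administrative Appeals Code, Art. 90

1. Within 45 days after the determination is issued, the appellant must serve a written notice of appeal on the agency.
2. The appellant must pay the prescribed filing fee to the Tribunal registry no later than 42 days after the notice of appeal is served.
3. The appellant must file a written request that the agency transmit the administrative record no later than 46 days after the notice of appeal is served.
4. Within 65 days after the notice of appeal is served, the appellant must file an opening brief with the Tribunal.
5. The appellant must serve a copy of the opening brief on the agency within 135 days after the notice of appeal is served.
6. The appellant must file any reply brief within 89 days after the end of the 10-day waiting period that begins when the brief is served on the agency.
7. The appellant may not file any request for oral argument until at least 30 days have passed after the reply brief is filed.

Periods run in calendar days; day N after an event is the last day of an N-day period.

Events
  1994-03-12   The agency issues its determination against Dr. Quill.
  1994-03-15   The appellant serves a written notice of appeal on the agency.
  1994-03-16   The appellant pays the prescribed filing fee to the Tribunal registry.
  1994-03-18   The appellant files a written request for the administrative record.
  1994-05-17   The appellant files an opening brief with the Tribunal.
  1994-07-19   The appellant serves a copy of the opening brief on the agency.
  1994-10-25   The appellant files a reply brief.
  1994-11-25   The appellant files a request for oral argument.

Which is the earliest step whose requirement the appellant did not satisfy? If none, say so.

(1) due by 1994-03-12 + 45 days = 1994-04-26; 1994-03-15 is within that limit.
(2) due by 1994-03-15 + 42 days = 1994-04-26; completed 1994-03-16, before the deadline.
(3) due by 1994-03-15 + 46 days = 1994-04-30; 1994-03-18 is within that limit.
(4) due by 1994-03-15 + 65 days = 1994-05-19; completed 1994-05-17, before the deadline.
(5) due by 1994-03-15 + 135 days = 1994-07-28; completed 1994-07-19, before the deadline.
(6) due by 1994-07-29 + 89 days = 1994-10-26; completed 1994-10-25, before the deadline.
(7) permitted from 1994-10-25 + 30 days = 1994-11-24 onward; done 1994-11-25 — permitted.

None — every step was satisfied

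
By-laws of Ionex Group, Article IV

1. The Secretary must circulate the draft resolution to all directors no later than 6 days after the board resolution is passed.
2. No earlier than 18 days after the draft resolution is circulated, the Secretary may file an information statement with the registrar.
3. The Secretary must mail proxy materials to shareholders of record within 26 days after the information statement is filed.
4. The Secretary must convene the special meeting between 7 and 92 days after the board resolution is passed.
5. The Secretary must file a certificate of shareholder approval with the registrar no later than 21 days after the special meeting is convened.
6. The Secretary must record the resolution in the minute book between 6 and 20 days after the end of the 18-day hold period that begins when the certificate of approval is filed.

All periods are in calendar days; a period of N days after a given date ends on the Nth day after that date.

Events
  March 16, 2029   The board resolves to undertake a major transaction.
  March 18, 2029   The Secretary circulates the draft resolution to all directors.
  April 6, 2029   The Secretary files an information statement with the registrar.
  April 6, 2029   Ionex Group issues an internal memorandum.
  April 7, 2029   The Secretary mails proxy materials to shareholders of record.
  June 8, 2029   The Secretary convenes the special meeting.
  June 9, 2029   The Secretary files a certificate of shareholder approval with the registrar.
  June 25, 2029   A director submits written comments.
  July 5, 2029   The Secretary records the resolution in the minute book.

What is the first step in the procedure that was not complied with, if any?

Step 1: 6 days after March 16, 2029 (when the board resolution is passed) is March 22, 2029; done March 18, 2029 — timely.
Step 2: the earliest permitted date is 18 days after March 18, 2029 (when the draft resolution is circulated), i.e. April 5, 2029; done April 6, 2029 — permitted.
Step 3: 26 days after April 6, 2029 (when the information statement is filed) is May 2, 2029; done April 7, 2029 — timely.
Step 4: the window is 7–92 days after March 16, 2029 (when the board resolution is passed), so March 23, 2029 through June 16, 2029; done June 8, 2029, which is between those dates.
Step 5: 21 days after June 8, 2029 (when the special meeting is convened) is June 29, 2029; done June 9, 2029 — timely.
Step 6: the window is 6–20 days after June 27, 2029 (end of the 18-day hold period, which began when the certificate of approval is filed on June 9, 2029), so July 3, 2029 through July 17, 2029; July 5, 2029 falls inside that range.

None — every step was satisfied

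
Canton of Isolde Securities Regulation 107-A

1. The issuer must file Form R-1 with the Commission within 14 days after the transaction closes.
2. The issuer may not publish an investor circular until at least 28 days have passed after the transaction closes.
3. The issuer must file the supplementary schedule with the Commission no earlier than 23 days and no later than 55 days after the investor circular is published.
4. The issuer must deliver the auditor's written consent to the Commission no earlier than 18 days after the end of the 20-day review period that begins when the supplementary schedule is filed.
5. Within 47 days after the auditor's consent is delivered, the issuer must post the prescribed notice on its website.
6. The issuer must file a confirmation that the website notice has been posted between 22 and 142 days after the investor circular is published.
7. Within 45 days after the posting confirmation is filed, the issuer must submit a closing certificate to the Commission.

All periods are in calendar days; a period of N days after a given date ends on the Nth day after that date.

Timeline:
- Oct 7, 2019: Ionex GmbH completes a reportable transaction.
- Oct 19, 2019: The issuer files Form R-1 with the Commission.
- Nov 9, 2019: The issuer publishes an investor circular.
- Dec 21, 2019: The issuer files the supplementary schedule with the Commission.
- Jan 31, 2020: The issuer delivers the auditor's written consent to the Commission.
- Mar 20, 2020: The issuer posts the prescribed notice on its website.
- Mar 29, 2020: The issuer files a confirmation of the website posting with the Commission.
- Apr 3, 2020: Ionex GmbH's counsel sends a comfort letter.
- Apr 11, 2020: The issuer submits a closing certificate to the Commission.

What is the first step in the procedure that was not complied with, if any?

Step 5

Step 1 — counting 14 days from Oct 7, 2019 (when the transaction closes) gives a deadline of Oct 21, 2019; completed Oct 19, 2019, before the deadline.
Step 2 — must wait 28 days from Oct 7, 2019 (when the transaction closes), so not before Nov 4, 2019; done Nov 9, 2019, after the minimum wait.
Step 3 — 23 and 55 days from Nov 9, 2019 (when the investor circular is published) are Dec 2, 2019 and Jan 3, 2020 respectively; Dec 21, 2019 falls inside that range.
Step 4 — must wait 18 days from Jan 10, 2020 (end of the 20-day review period, which began when the supplementary schedule is filed on Dec 21, 2019), so not before Jan 28, 2020; done Jan 31, 2020 — permitted.
Step 5 — counting 47 days from Jan 31, 2020 (when the auditor's consent is delivered) gives a deadline of Mar 18, 2020; not done until Mar 20, 2020, 2 days after the deadline.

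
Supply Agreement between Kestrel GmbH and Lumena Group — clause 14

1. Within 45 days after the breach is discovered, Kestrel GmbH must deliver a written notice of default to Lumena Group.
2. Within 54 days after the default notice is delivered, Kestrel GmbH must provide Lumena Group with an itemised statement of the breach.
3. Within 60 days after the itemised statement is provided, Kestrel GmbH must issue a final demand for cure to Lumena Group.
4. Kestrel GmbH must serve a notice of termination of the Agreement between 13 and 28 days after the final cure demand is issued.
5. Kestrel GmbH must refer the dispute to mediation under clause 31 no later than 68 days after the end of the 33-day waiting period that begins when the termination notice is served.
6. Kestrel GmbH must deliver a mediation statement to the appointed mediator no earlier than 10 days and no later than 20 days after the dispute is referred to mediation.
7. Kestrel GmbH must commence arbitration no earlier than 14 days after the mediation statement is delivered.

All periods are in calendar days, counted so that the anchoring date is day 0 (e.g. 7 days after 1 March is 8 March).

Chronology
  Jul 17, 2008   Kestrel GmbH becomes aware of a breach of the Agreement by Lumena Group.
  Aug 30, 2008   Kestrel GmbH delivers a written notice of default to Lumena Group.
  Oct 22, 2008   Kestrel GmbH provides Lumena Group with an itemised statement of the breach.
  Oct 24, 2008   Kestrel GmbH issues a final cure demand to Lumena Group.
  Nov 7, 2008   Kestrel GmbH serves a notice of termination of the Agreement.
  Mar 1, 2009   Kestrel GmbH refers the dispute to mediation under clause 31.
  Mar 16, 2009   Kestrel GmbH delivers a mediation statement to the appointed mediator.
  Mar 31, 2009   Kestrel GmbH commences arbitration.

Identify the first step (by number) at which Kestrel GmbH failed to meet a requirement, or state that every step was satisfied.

Step 5

(1) due by Jul 17, 2008 + 45 days = Aug 31, 2008; Aug 30, 2008 is within that limit.
(2) due by Aug 30, 2008 + 54 days = Oct 23, 2008; done Oct 22, 2008 — timely.
(3) due by Oct 22, 2008 + 60 days = Dec 21, 2008; done Oct 24, 2008 — timely.
(4) the permitted window runs from Oct 24, 2008 + 13 = Nov 6, 2008 to Oct 24, 2008 + 28 = Nov 21, 2008; done Nov 7, 2008, which is between those dates.
(5) due by Dec 10, 2008 + 68 days = Feb 16, 2009; Mar 1, 2009 misses that deadline by 13 days.
That is the first point of non-compliance.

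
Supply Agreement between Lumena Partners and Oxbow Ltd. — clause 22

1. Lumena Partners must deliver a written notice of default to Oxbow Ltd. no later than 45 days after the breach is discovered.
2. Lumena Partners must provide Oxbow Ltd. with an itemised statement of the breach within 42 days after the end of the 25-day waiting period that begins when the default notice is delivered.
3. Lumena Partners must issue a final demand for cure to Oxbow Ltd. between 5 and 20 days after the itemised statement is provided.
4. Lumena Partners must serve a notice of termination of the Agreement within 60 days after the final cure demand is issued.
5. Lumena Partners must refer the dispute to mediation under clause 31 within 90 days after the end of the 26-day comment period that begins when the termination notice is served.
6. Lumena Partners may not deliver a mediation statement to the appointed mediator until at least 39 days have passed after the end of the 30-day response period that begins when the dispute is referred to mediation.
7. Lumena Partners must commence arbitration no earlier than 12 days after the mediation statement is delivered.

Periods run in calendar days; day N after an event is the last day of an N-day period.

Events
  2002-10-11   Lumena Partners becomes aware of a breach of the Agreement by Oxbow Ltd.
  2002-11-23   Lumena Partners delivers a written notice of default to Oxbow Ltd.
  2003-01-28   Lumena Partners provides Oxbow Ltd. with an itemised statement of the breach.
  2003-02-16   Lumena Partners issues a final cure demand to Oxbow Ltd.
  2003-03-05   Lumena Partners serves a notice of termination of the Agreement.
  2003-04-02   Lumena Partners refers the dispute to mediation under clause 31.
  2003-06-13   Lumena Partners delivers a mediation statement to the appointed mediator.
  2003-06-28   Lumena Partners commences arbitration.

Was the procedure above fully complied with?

Step 1: 45 days after 2002-10-11 (when the breach is discovered) is 2002-11-25; completed 2002-11-23, before the deadline.
Step 2: 42 days after 2002-12-18 (end of the 25-day waiting period, which began when the default notice is delivered on 2002-11-23) is 2003-01-29; done 2003-01-28 — timely.
Step 3: the window is 5–20 days after 2003-01-28 (when the itemised statement is provided), so 2003-02-02 through 2003-02-17; done 2003-02-16 — within the window.
Step 4: 60 days after 2003-02-16 (when the final cure demand is issued) is 2003-04-17; done 2003-03-05 — timely.
Step 5: 90 days after 2003-03-31 (end of the 26-day comment period, which began when the termination notice is served on 2003-03-05) is 2003-06-29; 2003-04-02 is within that limit.
Step 6: the earliest permitted date is 39 days after 2003-05-02 (end of the 30-day response period, which began when the dispute is referred to mediation on 2003-04-02), i.e. 2003-06-10; done 2003-06-13, after the minimum wait.
Step 7: the earliest permitted date is 12 days after 2003-06-13 (when the mediation statement is delivered), i.e. 2003-06-25; 2003-06-28 is on or after that date.

Yes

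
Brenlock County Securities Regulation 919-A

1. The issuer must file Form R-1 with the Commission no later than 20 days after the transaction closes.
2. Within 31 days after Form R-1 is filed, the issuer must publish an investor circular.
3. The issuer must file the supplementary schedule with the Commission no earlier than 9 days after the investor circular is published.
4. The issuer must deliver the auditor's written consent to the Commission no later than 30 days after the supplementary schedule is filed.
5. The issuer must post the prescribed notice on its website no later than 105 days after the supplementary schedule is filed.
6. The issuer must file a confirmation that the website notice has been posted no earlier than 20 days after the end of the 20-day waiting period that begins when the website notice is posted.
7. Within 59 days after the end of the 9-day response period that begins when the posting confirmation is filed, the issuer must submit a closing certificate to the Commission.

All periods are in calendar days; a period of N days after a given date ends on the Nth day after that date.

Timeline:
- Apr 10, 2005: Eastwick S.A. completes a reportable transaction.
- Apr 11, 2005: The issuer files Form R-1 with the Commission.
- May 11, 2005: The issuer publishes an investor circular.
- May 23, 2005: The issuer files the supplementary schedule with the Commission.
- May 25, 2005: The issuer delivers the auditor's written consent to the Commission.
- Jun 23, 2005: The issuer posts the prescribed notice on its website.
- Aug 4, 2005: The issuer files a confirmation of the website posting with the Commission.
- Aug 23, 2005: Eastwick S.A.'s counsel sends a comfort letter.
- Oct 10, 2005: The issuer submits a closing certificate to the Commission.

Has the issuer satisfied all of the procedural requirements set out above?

Yes

Step 1 — counting 20 days from Apr 10, 2005 (when the transaction closes) gives a deadline of Apr 30, 2005; done Apr 11, 2005 — timely.
Step 2 — counting 31 days from Apr 11, 2005 (when Form R-1 is filed) gives a deadline of May 12, 2005; May 11, 2005 is within that limit.
Step 3 — must wait 9 days from May 11, 2005 (when the investor circular is published), so not before May 20, 2005; done May 23, 2005 — permitted.
Step 4 — counting 30 days from May 23, 2005 (when the supplementary schedule is filed) gives a deadline of Jun 22, 2005; completed May 25, 2005, before the deadline.
Step 5 — counting 105 days from May 23, 2005 (when the supplementary schedule is filed) gives a deadline of Sep 5, 2005; Jun 23, 2005 is within that limit.
Step 6 — must wait 20 days from Jul 13, 2005 (end of the 20-day waiting period, which began when the website notice is posted on Jun 23, 2005), so not before Aug 2, 2005; done Aug 4, 2005, after the minimum wait.
Step 7 — counting 59 days from Aug 13, 2005 (end of the 9-day response period, which began when the posting confirmation is filed on Aug 4, 2005) gives a deadline of Oct 11, 2005; done Oct 10, 2005 — timely.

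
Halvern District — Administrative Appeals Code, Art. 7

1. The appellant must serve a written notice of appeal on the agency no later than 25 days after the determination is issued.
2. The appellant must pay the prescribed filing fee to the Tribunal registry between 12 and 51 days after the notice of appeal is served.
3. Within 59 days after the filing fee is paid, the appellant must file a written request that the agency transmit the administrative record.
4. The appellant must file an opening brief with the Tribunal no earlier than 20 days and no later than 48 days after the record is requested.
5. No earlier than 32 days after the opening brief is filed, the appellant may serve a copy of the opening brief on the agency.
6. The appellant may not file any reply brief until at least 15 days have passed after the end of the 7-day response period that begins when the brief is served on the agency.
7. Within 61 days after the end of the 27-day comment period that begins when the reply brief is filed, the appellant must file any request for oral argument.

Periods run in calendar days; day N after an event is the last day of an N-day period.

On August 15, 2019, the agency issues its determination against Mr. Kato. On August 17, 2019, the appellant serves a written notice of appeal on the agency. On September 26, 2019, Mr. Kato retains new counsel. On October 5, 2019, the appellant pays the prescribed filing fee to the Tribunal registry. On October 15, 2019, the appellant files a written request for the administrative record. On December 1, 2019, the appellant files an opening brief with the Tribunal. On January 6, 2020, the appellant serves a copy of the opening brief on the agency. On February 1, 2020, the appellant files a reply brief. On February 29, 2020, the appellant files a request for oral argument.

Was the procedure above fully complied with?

Yes

Step 1: 25 days after August 15, 2019 (when the determination is issued) is September 9, 2019; August 17, 2019 is within that limit.
Step 2: the window is 12–51 days after August 17, 2019 (when the notice of appeal is served), so August 29, 2019 through October 7, 2019; October 5, 2019 falls inside that range.
Step 3: 59 days after October 5, 2019 (when the filing fee is paid) is December 3, 2019; October 15, 2019 is within that limit.
Step 4: the window is 20–48 days after October 15, 2019 (when the record is requested), so November 4, 2019 through December 2, 2019; done December 1, 2019 — within the window.
Step 5: the earliest permitted date is 32 days after December 1, 2019 (when the opening brief is filed), i.e. January 2, 2020; January 6, 2020 is on or after that date.
Step 6: the earliest permitted date is 15 days after January 13, 2020 (end of the 7-day response period, which began when the brief is served on the agency on January 6, 2020), i.e. January 28, 2020; done February 1, 2020 — permitted.
Step 7: 61 days after February 28, 2020 (end of the 27-day comment period, which began when the reply brief is filed on February 1, 2020) is April 29, 2020; February 29, 2020 is within that limit.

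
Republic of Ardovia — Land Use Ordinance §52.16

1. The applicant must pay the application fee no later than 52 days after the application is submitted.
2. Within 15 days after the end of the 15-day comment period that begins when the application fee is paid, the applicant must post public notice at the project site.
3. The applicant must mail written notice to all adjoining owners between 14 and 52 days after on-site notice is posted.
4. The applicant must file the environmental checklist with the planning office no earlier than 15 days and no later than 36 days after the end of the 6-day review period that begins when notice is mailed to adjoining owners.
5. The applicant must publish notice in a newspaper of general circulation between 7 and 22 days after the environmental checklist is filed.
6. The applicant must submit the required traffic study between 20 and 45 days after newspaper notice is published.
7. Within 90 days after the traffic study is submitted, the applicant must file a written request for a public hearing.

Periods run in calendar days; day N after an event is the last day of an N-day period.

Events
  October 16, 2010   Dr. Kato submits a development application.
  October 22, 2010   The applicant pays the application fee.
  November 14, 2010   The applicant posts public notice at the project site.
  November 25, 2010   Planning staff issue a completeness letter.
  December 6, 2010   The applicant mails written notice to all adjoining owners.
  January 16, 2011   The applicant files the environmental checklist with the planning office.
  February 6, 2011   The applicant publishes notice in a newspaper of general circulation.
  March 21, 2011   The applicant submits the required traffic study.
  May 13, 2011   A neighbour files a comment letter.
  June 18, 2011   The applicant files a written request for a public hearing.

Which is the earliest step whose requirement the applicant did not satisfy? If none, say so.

(1) due by October 16, 2010 + 52 days = December 7, 2010; done October 22, 2010 — timely.
(2) due by November 6, 2010 + 15 days = November 21, 2010; November 14, 2010 is within that limit.
(3) the permitted window runs from November 14, 2010 + 14 = November 28, 2010 to November 14, 2010 + 52 = January 5, 2011; done December 6, 2010, which is between those dates.
(4) the permitted window runs from December 12, 2010 + 15 = December 27, 2010 to December 12, 2010 + 36 = January 17, 2011; done January 16, 2011, which is between those dates.
(5) the permitted window runs from January 16, 2011 + 7 = January 23, 2011 to January 16, 2011 + 22 = February 7, 2011; done February 6, 2011, which is between those dates.
(6) the permitted window runs from February 6, 2011 + 20 = February 26, 2011 to February 6, 2011 + 45 = March 23, 2011; March 21, 2011 falls inside that range.
(7) due by March 21, 2011 + 90 days = June 19, 2011; completed June 18, 2011, before the deadline.

None — every step was satisfied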